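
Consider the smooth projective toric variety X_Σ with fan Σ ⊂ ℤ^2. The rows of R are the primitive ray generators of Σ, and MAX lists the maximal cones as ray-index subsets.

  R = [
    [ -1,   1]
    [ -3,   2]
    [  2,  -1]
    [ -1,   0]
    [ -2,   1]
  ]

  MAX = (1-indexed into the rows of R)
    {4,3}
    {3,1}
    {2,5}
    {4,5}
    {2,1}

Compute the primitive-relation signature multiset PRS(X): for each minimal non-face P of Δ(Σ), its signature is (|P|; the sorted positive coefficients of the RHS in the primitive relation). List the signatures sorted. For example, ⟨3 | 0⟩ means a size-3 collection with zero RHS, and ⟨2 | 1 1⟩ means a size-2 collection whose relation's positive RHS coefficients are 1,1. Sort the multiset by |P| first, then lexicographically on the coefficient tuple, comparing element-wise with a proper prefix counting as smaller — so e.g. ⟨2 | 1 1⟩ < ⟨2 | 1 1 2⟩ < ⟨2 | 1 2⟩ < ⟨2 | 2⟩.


Minimal non-faces — 5 found among 5 rays, 5 max cones:

  P = {3,5}:  v_{3} + v_{5} = 0  ⇒ sig = ⟨2 | 0⟩
  P = {1,4}:  v_{1} + v_{4} = v_{5}  ⇒ sig = ⟨2 | 1⟩
  P = {1,5}:  v_{1} + v_{5} = v_{2}  ⇒ sig = ⟨2 | 1⟩
  P = {2,3}:  v_{2} + v_{3} = v_{1}  ⇒ sig = ⟨2 | 1⟩
  P = {2,4}:  v_{2} + v_{4} = 2·v_{5}  ⇒ sig = ⟨2 | 2⟩

Sorted signature multiset PRS(X):
    |P|=2: 5 collections, coeffs (), (1), (1), (1), (2)


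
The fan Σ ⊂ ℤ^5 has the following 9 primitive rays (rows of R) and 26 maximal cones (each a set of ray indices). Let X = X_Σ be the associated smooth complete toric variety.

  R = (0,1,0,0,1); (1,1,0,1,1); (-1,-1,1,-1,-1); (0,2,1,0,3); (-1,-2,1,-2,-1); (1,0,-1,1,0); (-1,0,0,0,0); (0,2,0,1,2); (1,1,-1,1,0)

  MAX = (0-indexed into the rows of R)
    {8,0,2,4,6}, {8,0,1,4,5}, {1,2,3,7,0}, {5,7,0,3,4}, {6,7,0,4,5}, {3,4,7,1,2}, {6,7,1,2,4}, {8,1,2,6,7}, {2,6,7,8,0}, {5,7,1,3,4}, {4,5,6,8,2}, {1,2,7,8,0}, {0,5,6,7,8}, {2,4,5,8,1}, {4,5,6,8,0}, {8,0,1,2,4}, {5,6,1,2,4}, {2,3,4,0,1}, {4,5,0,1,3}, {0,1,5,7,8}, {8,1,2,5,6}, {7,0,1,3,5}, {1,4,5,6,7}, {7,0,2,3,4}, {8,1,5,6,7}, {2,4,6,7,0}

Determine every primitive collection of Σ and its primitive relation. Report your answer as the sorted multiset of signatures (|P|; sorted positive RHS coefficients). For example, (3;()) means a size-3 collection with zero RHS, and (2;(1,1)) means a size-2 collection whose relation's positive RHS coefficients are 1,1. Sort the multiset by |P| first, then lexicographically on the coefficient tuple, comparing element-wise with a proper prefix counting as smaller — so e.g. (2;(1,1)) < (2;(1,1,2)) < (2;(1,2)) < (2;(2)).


Δ(Σ) — 9 vertices, 9 min non-faces:

  • {3,6}:  v_{3} + v_{6} = v_{4} + 2·v_{7}  so sig = (2;(1,2))
  • {3,8}:  v_{3} + v_{8} = 2·v_{0} + v_{1}  so sig = (2;(1,2))
  • {0,2,5}:  v_{0} + v_{2} + v_{5} = 0  so sig = (3;())
  • {0,1,6}:  v_{0} + v_{1} + v_{6} = v_{7}  so sig = (3;(1))
  • {4,7,8}:  v_{4} + v_{7} + v_{8} = v_{0}  so sig = (3;(1))
  • {2,5,7}:  v_{2} + v_{5} + v_{7} = v_{1} + v_{6}  so sig = (3;(1,1))
  • {2,3,5}:  v_{2} + v_{3} + v_{5} = v_{1} + v_{4} + v_{7}  so sig = (3;(1,1,1))
  • {1,4,6,8}:  v_{1} + v_{4} + v_{6} + v_{8} = 0  so sig = (4;())
  • {0,1,4,7}:  v_{0} + v_{1} + v_{4} + v_{7} = v_{3}  so sig = (4;(1))

Signatures (|P|; sorted positive RHS coefficients), sorted:
    |P|=2: 2 collections, coeffs (1,2), (1,2)
    |P|=3: 5 collections, coeffs (), (1), (1), (1,1), (1,1,1)
    |P|=4: 2 collections, coeffs (), (1)


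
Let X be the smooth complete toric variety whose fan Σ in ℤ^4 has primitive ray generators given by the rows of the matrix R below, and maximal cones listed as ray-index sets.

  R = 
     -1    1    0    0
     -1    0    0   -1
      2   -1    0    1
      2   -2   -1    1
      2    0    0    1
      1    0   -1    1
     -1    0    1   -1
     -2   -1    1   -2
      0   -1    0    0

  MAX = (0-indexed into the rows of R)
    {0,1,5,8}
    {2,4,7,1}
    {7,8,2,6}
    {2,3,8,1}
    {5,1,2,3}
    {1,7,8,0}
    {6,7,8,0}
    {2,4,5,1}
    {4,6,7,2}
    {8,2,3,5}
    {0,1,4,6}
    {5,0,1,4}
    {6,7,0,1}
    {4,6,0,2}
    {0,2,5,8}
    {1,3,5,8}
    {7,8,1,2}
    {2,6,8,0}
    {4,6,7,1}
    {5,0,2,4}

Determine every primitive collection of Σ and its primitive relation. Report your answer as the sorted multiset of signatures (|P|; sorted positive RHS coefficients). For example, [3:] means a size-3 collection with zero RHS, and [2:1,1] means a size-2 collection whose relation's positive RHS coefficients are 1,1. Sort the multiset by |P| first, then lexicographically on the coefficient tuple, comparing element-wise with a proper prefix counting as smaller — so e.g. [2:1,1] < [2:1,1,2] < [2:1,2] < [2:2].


Δ(Σ) — 9 vertices, 13 min non-faces:

  P={5,6}:  v_{5} + v_{6} = 0  →  sig = [2:]
  P={4,8}:  v_{4} + v_{8} = v_{2}  →  sig = [2:1]
  P={0,3}:  v_{0} + v_{3} = v_{5} + v_{8}  →  sig = [2:1,1]
  P={5,7}:  v_{5} + v_{7} = v_{1} + v_{8}  →  sig = [2:1,1]
  P={3,6}:  v_{3} + v_{6} = v_{1} + v_{2} + v_{8}  →  sig = [2:1,1,1]
  P={3,4}:  v_{3} + v_{4} = v_{1} + 2·v_{2} + v_{5}  →  sig = [2:1,1,2]
  P={3,7}:  v_{3} + v_{7} = 2·v_{1} + v_{2} + 2·v_{8}  →  sig = [2:1,2,2]
  P={0,1,2}:  v_{0} + v_{1} + v_{2} = 0  →  sig = [3:]
  P={0,4,7}:  v_{0} + v_{4} + v_{7} = v_{6}  →  sig = [3:1]
  P={1,6,8}:  v_{1} + v_{6} + v_{8} = v_{7}  →  sig = [3:1]
  P={0,2,7}:  v_{0} + v_{2} + v_{7} = v_{6} + v_{8}  →  sig = [3:1,1]
  P={1,2,6}:  v_{1} + v_{2} + v_{6} = v_{4} + v_{7}  →  sig = [3:1,1]
  P={1,2,5,8}:  v_{1} + v_{2} + v_{5} + v_{8} = v_{3}  →  sig = [4:1]

Sorted signature multiset PRS(X):
    [2:]
    [2:1]
    [2:1,1]
    [2:1,1]
    [2:1,1,1]
    [2:1,1,2]
    [2:1,2,2]
    [3:]
    [3:1]
    [3:1]
    [3:1,1]
    [3:1,1]
    [4:1]


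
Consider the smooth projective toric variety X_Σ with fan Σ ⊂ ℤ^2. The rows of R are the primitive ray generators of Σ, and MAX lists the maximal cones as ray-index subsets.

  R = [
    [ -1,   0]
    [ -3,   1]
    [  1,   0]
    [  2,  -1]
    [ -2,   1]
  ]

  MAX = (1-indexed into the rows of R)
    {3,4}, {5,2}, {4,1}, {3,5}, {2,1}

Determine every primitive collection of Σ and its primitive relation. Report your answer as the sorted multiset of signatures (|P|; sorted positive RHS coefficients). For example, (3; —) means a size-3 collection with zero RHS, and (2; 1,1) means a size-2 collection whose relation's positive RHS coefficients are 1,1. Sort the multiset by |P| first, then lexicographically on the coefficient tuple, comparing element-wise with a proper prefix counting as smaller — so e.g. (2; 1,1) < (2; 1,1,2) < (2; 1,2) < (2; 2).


5 minimal non-faces of Δ(Σ) (on 5 rays):

  • {1,3}:  v_{1} + v_{3} = 0  so sig = (2; —)
  • {4,5}:  v_{4} + v_{5} = 0  so sig = (2; —)
  • {1,5}:  v_{1} + v_{5} = v_{2}  so sig = (2; 1)
  • {2,3}:  v_{2} + v_{3} = v_{5}  so sig = (2; 1)
  • {2,4}:  v_{2} + v_{4} = v_{1}  so sig = (2; 1)

Hence PRS(X_Σ) =
{ (2; —) ×2,  (2; 1) ×3 }


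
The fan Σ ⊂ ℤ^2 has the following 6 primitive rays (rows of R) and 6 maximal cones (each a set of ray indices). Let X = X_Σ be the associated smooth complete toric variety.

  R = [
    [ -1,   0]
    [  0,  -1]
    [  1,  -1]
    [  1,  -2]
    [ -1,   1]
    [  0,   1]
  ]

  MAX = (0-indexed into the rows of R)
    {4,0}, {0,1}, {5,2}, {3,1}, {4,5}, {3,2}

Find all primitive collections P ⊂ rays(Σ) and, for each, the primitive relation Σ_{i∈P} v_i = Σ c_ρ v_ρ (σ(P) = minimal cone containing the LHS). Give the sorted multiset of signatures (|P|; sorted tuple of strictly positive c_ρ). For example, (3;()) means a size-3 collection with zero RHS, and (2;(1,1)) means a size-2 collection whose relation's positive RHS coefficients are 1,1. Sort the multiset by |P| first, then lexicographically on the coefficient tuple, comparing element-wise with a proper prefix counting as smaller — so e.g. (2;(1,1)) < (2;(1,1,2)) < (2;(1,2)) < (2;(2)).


Σ has 9 primitive collections:

  P={1,5}:  v_{1} + v_{5} = 0  ⟹  sig = (2;())
  P={2,4}:  v_{2} + v_{4} = 0  ⟹  sig = (2;())
  P={0,2}:  v_{0} + v_{2} = v_{1}  ⟹  sig = (2;(1))
  P={0,5}:  v_{0} + v_{5} = v_{4}  ⟹  sig = (2;(1))
  P={1,2}:  v_{1} + v_{2} = v_{3}  ⟹  sig = (2;(1))
  P={1,4}:  v_{1} + v_{4} = v_{0}  ⟹  sig = (2;(1))
  P={3,4}:  v_{3} + v_{4} = v_{1}  ⟹  sig = (2;(1))
  P={3,5}:  v_{3} + v_{5} = v_{2}  ⟹  sig = (2;(1))
  P={0,3}:  v_{0} + v_{3} = 2·v_{1}  ⟹  sig = (2;(2))

Sorted signature multiset PRS(X):
    |P|=2: 9 collections, coeffs (), (), (1), (1), (1), (1), (1), (1), (2)


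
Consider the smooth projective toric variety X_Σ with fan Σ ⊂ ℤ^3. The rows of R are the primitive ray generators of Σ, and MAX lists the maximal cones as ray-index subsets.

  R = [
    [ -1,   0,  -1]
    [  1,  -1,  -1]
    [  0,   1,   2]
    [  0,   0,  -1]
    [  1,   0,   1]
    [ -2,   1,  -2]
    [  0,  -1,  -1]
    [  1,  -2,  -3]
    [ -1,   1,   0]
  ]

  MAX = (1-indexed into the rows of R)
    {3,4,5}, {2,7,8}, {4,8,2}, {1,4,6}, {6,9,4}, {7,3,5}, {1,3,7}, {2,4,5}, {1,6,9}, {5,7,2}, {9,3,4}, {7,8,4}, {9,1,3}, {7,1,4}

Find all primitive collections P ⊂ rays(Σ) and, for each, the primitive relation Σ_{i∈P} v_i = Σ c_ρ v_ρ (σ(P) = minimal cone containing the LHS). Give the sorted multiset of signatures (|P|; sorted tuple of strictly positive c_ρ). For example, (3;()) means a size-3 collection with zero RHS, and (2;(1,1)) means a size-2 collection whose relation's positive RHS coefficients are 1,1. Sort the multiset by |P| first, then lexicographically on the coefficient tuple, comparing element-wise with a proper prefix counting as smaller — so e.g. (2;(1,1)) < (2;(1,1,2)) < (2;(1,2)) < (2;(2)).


20 minimal non-faces of Δ(Σ) (on 9 rays):

  P={1,5}:  v_{1} + v_{5} = 0 — sig = (2;())
  P={2,3}:  v_{2} + v_{3} = v_{5} — sig = (2;(1))
  P={2,9}:  v_{2} + v_{9} = v_{4} — sig = (2;(1))
  P={3,8}:  v_{3} + v_{8} = v_{2} — sig = (2;(1))
  P={7,9}:  v_{7} + v_{9} = v_{1} — sig = (2;(1))
  P={1,2}:  v_{1} + v_{2} = v_{4} + v_{7} — sig = (2;(1,1))
  P={5,6}:  v_{5} + v_{6} = v_{4} + v_{9} — sig = (2;(1,1))
  P={5,9}:  v_{5} + v_{9} = v_{3} + v_{4} — sig = (2;(1,1))
  P={6,8}:  v_{6} + v_{8} = v_{1} + 3·v_{4} + v_{7} — sig = (2;(1,1,3))
  P={2,6}:  v_{2} + v_{6} = v_{1} + 2·v_{4} — sig = (2;(1,2))
  P={6,7}:  v_{6} + v_{7} = 2·v_{1} + v_{4} — sig = (2;(1,2))
  P={8,9}:  v_{8} + v_{9} = 2·v_{4} + v_{7} — sig = (2;(1,2))
  P={3,6}:  v_{3} + v_{6} = 2·v_{9} — sig = (2;(2))
  P={5,8}:  v_{5} + v_{8} = 2·v_{2} — sig = (2;(2))
  P={1,8}:  v_{1} + v_{8} = 2·v_{4} + 2·v_{7} — sig = (2;(2,2))
  P={3,4,7}:  v_{3} + v_{4} + v_{7} = 0 — sig = (3;())
  P={1,3,4}:  v_{1} + v_{3} + v_{4} = v_{9} — sig = (3;(1))
  P={1,4,9}:  v_{1} + v_{4} + v_{9} = v_{6} — sig = (3;(1))
  P={2,4,7}:  v_{2} + v_{4} + v_{7} = v_{8} — sig = (3;(1))
  P={4,5,7}:  v_{4} + v_{5} + v_{7} = v_{2} — sig = (3;(1))

Sorted signature multiset PRS(X):
    |P|=2: 15 collections, coeffs (), (1), (1), (1), (1), (1,1), (1,1), (1,1), (1,1,3), (1,2), (1,2), (1,2), (2), (2), (2,2)
    |P|=3: 5 collections, coeffs (), (1), (1), (1), (1)


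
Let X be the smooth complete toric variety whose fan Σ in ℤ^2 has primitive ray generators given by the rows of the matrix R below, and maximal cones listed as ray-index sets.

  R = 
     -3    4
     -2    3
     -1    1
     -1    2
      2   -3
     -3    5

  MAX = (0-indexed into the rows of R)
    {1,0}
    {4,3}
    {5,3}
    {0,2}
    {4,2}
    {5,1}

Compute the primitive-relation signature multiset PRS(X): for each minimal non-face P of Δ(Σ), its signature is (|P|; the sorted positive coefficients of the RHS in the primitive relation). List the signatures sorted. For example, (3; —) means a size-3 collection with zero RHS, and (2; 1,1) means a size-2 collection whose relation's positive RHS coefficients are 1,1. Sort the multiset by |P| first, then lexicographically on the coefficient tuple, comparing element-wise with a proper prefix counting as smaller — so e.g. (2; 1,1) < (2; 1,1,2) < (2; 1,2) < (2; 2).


Σ has 9 primitive collections:

  P={1,4}:  v_{1} + v_{4} = 0  so sig = (2; —)
  P={0,4}:  v_{0} + v_{4} = v_{2}  so sig = (2; 1)
  P={1,2}:  v_{1} + v_{2} = v_{0}  so sig = (2; 1)
  P={1,3}:  v_{1} + v_{3} = v_{5}  so sig = (2; 1)
  P={2,3}:  v_{2} + v_{3} = v_{1}  so sig = (2; 1)
  P={4,5}:  v_{4} + v_{5} = v_{3}  so sig = (2; 1)
  P={0,3}:  v_{0} + v_{3} = 2·v_{1}  so sig = (2; 2)
  P={2,5}:  v_{2} + v_{5} = 2·v_{1}  so sig = (2; 2)
  P={0,5}:  v_{0} + v_{5} = 3·v_{1}  so sig = (2; 3)

Hence PRS(X_Σ) =
{ (2; —),  (2; 1) ×5,  (2; 2) ×2,  (2; 3) }


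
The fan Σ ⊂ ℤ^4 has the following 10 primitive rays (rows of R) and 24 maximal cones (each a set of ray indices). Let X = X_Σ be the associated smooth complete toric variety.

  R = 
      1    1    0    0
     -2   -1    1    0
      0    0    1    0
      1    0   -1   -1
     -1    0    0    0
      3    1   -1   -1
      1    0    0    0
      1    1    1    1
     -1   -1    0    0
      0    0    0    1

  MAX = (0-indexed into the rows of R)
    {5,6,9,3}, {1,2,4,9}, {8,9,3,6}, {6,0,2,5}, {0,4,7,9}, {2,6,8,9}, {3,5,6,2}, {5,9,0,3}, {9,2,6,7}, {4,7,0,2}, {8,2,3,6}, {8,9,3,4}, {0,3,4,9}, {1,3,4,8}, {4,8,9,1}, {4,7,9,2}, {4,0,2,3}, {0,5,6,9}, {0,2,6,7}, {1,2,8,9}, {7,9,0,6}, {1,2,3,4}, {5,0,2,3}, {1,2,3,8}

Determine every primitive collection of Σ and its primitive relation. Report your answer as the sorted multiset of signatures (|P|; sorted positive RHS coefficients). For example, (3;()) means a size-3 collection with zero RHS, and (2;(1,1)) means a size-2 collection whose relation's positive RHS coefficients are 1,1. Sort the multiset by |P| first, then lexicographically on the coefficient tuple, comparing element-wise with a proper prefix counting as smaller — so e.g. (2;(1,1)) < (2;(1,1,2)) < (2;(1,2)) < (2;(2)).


Primitive collections (17):

  P={0,8}:  v_{0} + v_{8} = 0  ⇒ sig = (2;())
  P={4,6}:  v_{4} + v_{6} = 0  ⇒ sig = (2;())
  P={0,1}:  v_{0} + v_{1} = v_{2} + v_{4}  ⇒ sig = (2;(1,1))
  P={1,5}:  v_{1} + v_{5} = v_{2} + v_{3}  ⇒ sig = (2;(1,1))
  P={1,6}:  v_{1} + v_{6} = v_{2} + v_{8}  ⇒ sig = (2;(1,1))
  P={3,7}:  v_{3} + v_{7} = v_{0} + v_{6}  ⇒ sig = (2;(1,1))
  P={4,5}:  v_{4} + v_{5} = v_{0} + v_{3}  ⇒ sig = (2;(1,1))
  P={5,8}:  v_{5} + v_{8} = v_{3} + v_{6}  ⇒ sig = (2;(1,1))
  P={7,8}:  v_{7} + v_{8} = v_{2} + v_{9}  ⇒ sig = (2;(1,1))
  P={1,7}:  v_{1} + v_{7} = 2·v_{2} + v_{4} + v_{9}  ⇒ sig = (2;(1,1,2))
  P={5,7}:  v_{5} + v_{7} = 2·v_{0} + 2·v_{6}  ⇒ sig = (2;(2,2))
  P={0,2,9}:  v_{0} + v_{2} + v_{9} = v_{7}  ⇒ sig = (3;(1))
  P={0,3,6}:  v_{0} + v_{3} + v_{6} = v_{5}  ⇒ sig = (3;(1))
  P={1,3,9}:  v_{1} + v_{3} + v_{9} = v_{8}  ⇒ sig = (3;(1))
  P={2,3,9}:  v_{2} + v_{3} + v_{9} = v_{6}  ⇒ sig = (3;(1))
  P={2,4,8}:  v_{2} + v_{4} + v_{8} = v_{1}  ⇒ sig = (3;(1))
  P={2,5,9}:  v_{2} + v_{5} + v_{9} = v_{0} + 2·v_{6}  ⇒ sig = (3;(1,2))

Hence PRS(X_Σ) =
    (2;())
    (2;())
    (2;(1,1))
    (2;(1,1))
    (2;(1,1))
    (2;(1,1))
    (2;(1,1))
    (2;(1,1))
    (2;(1,1))
    (2;(1,1,2))
    (2;(2,2))
    (3;(1))
    (3;(1))
    (3;(1))
    (3;(1))
    (3;(1))
    (3;(1,2))


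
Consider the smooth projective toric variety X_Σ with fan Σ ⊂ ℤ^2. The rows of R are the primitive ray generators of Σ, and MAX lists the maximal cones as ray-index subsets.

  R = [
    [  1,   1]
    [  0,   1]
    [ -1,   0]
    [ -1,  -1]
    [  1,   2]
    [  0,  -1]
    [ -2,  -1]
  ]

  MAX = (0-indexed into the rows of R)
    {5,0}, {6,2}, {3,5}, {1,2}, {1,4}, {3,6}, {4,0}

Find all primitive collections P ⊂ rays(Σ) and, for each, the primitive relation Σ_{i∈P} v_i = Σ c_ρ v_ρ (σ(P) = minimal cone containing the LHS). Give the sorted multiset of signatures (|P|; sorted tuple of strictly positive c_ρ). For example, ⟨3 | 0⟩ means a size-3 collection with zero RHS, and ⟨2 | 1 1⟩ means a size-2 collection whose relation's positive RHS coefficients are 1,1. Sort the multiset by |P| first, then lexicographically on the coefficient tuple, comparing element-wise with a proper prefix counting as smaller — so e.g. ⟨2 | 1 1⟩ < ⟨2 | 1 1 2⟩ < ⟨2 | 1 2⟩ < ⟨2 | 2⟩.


Σ has 14 primitive collections:

  • {0,3}:  v_{0} + v_{3} = 0 — sig = ⟨2 | 0⟩
  • {1,5}:  v_{1} + v_{5} = 0 — sig = ⟨2 | 0⟩
  • {0,1}:  v_{0} + v_{1} = v_{4} — sig = ⟨2 | 1⟩
  • {0,2}:  v_{0} + v_{2} = v_{1} — sig = ⟨2 | 1⟩
  • {0,6}:  v_{0} + v_{6} = v_{2} — sig = ⟨2 | 1⟩
  • {1,3}:  v_{1} + v_{3} = v_{2} — sig = ⟨2 | 1⟩
  • {2,3}:  v_{2} + v_{3} = v_{6} — sig = ⟨2 | 1⟩
  • {2,5}:  v_{2} + v_{5} = v_{3} — sig = ⟨2 | 1⟩
  • {3,4}:  v_{3} + v_{4} = v_{1} — sig = ⟨2 | 1⟩
  • {4,5}:  v_{4} + v_{5} = v_{0} — sig = ⟨2 | 1⟩
  • {4,6}:  v_{4} + v_{6} = v_{1} + v_{2} — sig = ⟨2 | 1 1⟩
  • {1,6}:  v_{1} + v_{6} = 2·v_{2} — sig = ⟨2 | 2⟩
  • {2,4}:  v_{2} + v_{4} = 2·v_{1} — sig = ⟨2 | 2⟩
  • {5,6}:  v_{5} + v_{6} = 2·v_{3} — sig = ⟨2 | 2⟩

Signatures (|P|; sorted positive RHS coefficients), sorted:
[⟨2 | 0⟩, ⟨2 | 0⟩, ⟨2 | 1⟩, ⟨2 | 1⟩, ⟨2 | 1⟩, ⟨2 | 1⟩, ⟨2 | 1⟩, ⟨2 | 1⟩, ⟨2 | 1⟩, ⟨2 | 1⟩, ⟨2 | 1 1⟩, ⟨2 | 2⟩, ⟨2 | 2⟩, ⟨2 | 2⟩]


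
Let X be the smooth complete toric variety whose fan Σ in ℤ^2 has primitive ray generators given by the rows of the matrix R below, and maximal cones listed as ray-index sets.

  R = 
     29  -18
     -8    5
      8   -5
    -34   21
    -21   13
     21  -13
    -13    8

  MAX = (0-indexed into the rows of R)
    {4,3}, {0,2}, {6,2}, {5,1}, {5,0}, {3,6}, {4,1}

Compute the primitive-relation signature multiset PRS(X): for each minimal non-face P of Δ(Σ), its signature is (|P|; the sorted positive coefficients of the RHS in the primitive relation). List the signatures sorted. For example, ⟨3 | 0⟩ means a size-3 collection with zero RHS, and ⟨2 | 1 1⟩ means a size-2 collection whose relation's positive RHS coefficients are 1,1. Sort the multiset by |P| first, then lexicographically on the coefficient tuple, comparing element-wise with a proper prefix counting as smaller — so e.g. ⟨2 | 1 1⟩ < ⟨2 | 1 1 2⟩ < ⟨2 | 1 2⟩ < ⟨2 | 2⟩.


The 14 primitive collections of Σ (r=7, n=2):

  P={1,2}:  v_{1} + v_{2} = 0  ⇒ sig = ⟨2 | 0⟩
  P={4,5}:  v_{4} + v_{5} = 0  ⇒ sig = ⟨2 | 0⟩
  P={0,1}:  v_{0} + v_{1} = v_{5}  ⇒ sig = ⟨2 | 1⟩
  P={0,4}:  v_{0} + v_{4} = v_{2}  ⇒ sig = ⟨2 | 1⟩
  P={1,6}:  v_{1} + v_{6} = v_{4}  ⇒ sig = ⟨2 | 1⟩
  P={2,4}:  v_{2} + v_{4} = v_{6}  ⇒ sig = ⟨2 | 1⟩
  P={2,5}:  v_{2} + v_{5} = v_{0}  ⇒ sig = ⟨2 | 1⟩
  P={3,5}:  v_{3} + v_{5} = v_{6}  ⇒ sig = ⟨2 | 1⟩
  P={4,6}:  v_{4} + v_{6} = v_{3}  ⇒ sig = ⟨2 | 1⟩
  P={5,6}:  v_{5} + v_{6} = v_{2}  ⇒ sig = ⟨2 | 1⟩
  P={0,3}:  v_{0} + v_{3} = v_{2} + v_{6}  ⇒ sig = ⟨2 | 1 1⟩
  P={0,6}:  v_{0} + v_{6} = 2·v_{2}  ⇒ sig = ⟨2 | 2⟩
  P={1,3}:  v_{1} + v_{3} = 2·v_{4}  ⇒ sig = ⟨2 | 2⟩
  P={2,3}:  v_{2} + v_{3} = 2·v_{6}  ⇒ sig = ⟨2 | 2⟩

so the primitive-relation signature multiset is
    ⟨2 | 0⟩
    ⟨2 | 0⟩
    ⟨2 | 1⟩
    ⟨2 | 1⟩
    ⟨2 | 1⟩
    ⟨2 | 1⟩
    ⟨2 | 1⟩
    ⟨2 | 1⟩
    ⟨2 | 1⟩
    ⟨2 | 1⟩
    ⟨2 | 1 1⟩
    ⟨2 | 2⟩
    ⟨2 | 2⟩
    ⟨2 | 2⟩


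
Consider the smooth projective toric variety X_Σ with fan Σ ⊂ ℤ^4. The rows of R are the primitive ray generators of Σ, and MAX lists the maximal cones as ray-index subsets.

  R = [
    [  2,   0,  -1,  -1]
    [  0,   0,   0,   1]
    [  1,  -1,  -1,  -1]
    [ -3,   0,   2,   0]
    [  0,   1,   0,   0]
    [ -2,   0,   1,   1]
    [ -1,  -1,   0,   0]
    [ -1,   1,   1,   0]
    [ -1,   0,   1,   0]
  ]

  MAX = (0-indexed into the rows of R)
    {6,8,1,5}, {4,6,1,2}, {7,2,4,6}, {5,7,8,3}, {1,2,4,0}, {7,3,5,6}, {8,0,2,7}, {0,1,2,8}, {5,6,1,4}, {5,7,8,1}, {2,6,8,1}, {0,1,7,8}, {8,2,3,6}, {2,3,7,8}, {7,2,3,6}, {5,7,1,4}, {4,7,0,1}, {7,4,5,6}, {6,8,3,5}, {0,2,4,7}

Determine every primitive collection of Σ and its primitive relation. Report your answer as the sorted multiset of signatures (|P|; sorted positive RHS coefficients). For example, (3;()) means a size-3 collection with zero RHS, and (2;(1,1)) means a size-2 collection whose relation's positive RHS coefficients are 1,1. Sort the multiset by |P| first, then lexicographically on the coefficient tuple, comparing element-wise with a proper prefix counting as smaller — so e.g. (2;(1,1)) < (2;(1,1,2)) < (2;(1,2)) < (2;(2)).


Σ has 10 primitive collections:

  • {0,5}:  v_{0} + v_{5} = 0  so sig = (2;())
  • {0,6}:  v_{0} + v_{6} = v_{2}  so sig = (2;(1))
  • {2,5}:  v_{2} + v_{5} = v_{6}  so sig = (2;(1))
  • {4,8}:  v_{4} + v_{8} = v_{7}  so sig = (2;(1))
  • {1,3}:  v_{1} + v_{3} = v_{5} + v_{8}  so sig = (2;(1,1))
  • {0,3}:  v_{0} + v_{3} = v_{2} + v_{7} + v_{8}  so sig = (2;(1,1,1))
  • {3,4}:  v_{3} + v_{4} = v_{6} + 2·v_{7}  so sig = (2;(1,2))
  • {1,2,7}:  v_{1} + v_{2} + v_{7} = 0  so sig = (3;())
  • {1,6,7}:  v_{1} + v_{6} + v_{7} = v_{5}  so sig = (3;(1))
  • {6,7,8}:  v_{6} + v_{7} + v_{8} = v_{3}  so sig = (3;(1))

Hence PRS(X_Σ) =
    (2;())
    (2;(1))
    (2;(1))
    (2;(1))
    (2;(1,1))
    (2;(1,1,1))
    (2;(1,2))
    (3;())
    (3;(1))
    (3;(1))


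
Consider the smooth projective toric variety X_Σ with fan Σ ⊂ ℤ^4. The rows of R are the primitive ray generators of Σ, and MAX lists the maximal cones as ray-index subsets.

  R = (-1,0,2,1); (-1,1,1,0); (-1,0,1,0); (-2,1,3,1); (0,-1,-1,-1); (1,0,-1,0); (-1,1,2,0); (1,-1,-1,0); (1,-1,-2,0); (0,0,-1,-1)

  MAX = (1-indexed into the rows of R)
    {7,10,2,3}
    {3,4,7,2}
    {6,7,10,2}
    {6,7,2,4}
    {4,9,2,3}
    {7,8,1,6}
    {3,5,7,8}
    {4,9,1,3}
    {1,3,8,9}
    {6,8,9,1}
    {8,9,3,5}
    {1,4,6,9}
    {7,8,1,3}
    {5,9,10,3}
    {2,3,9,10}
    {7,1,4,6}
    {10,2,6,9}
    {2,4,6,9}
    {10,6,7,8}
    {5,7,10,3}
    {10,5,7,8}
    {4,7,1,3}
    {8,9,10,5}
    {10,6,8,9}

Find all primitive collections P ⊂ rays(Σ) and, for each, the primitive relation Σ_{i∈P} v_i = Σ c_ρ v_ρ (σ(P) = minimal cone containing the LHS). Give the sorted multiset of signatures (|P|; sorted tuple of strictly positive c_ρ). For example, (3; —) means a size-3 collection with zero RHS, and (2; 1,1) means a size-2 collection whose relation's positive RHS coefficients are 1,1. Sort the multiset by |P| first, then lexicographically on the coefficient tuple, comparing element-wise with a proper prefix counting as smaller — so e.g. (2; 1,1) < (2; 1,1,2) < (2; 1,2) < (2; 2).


|primitive collections| = 12. Relations:

  • {2,8}:  v_{2} + v_{8} = 0 ; sig = (2; —)
  • {3,6}:  v_{3} + v_{6} = 0 ; sig = (2; —)
  • {7,9}:  v_{7} + v_{9} = 0 ; sig = (2; —)
  • {1,2}:  v_{1} + v_{2} = v_{4} ; sig = (2; 1)
  • {1,10}:  v_{1} + v_{10} = v_{3} ; sig = (2; 1)
  • {4,8}:  v_{4} + v_{8} = v_{1} ; sig = (2; 1)
  • {2,5}:  v_{2} + v_{5} = v_{3} + v_{10} ; sig = (2; 1,1)
  • {4,10}:  v_{4} + v_{10} = v_{2} + v_{3} ; sig = (2; 1,1)
  • {5,6}:  v_{5} + v_{6} = v_{8} + v_{10} ; sig = (2; 1,1)
  • {1,5}:  v_{1} + v_{5} = 2·v_{3} + v_{8} ; sig = (2; 1,2)
  • {4,5}:  v_{4} + v_{5} = 2·v_{3} ; sig = (2; 2)
  • {3,8,10}:  v_{3} + v_{8} + v_{10} = v_{5} ; sig = (3; 1)

Hence PRS(X_Σ) =
[(2; —), (2; —), (2; —), (2; 1), (2; 1), (2; 1), (2; 1,1), (2; 1,1), (2; 1,1), (2; 1,2), (2; 2), (3; 1)]


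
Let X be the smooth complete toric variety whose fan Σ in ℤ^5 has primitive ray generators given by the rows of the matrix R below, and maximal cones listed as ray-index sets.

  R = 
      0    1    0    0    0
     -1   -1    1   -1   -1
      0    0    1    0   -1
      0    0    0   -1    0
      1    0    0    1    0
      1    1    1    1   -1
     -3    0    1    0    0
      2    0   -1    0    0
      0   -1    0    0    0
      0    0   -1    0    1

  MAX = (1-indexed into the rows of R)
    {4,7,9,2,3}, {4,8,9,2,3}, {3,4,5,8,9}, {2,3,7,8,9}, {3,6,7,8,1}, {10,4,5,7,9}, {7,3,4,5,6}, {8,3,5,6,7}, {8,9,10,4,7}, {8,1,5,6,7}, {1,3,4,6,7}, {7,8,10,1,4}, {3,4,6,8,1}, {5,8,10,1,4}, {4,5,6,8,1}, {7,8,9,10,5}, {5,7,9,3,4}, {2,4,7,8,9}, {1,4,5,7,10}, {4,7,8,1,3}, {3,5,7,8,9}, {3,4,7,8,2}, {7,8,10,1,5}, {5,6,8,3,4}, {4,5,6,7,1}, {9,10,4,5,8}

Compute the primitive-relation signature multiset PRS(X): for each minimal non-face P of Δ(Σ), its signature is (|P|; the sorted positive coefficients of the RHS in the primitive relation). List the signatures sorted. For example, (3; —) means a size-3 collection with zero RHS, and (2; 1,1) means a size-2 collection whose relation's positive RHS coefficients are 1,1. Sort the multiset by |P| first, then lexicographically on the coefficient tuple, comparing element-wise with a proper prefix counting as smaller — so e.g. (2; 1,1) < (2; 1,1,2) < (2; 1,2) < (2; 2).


12 minimal non-faces of Δ(Σ) (on 10 rays):

  {1,9}:  v_{1} + v_{9} = 0  so sig = (2; —)
  {3,10}:  v_{3} + v_{10} = 0  so sig = (2; —)
  {2,5}:  v_{2} + v_{5} = v_{3} + v_{9}  so sig = (2; 1,1)
  {6,9}:  v_{6} + v_{9} = v_{3} + v_{5}  so sig = (2; 1,1)
  {6,10}:  v_{6} + v_{10} = v_{1} + v_{5}  so sig = (2; 1,1)
  {1,2}:  v_{1} + v_{2} = v_{3} + v_{4} + v_{7} + v_{8}  so sig = (2; 1,1,1,1)
  {2,10}:  v_{2} + v_{10} = v_{4} + v_{7} + v_{8} + v_{9}  so sig = (2; 1,1,1,1)
  {2,6}:  v_{2} + v_{6} = 2·v_{3}  so sig = (2; 2)
  {1,3,5}:  v_{1} + v_{3} + v_{5} = v_{6}  so sig = (3; 1)
  {4,5,7,8}:  v_{4} + v_{5} + v_{7} + v_{8} = 0  so sig = (4; —)
  {4,6,7,8}:  v_{4} + v_{6} + v_{7} + v_{8} = v_{1} + v_{3}  so sig = (4; 1,1)
  {3,4,7,8,9}:  v_{3} + v_{4} + v_{7} + v_{8} + v_{9} = v_{2}  so sig = (5; 1)

Hence PRS(X_Σ) =
[(2; —), (2; —), (2; 1,1), (2; 1,1), (2; 1,1), (2; 1,1,1,1), (2; 1,1,1,1), (2; 2), (3; 1), (4; —), (4; 1,1), (5; 1)]


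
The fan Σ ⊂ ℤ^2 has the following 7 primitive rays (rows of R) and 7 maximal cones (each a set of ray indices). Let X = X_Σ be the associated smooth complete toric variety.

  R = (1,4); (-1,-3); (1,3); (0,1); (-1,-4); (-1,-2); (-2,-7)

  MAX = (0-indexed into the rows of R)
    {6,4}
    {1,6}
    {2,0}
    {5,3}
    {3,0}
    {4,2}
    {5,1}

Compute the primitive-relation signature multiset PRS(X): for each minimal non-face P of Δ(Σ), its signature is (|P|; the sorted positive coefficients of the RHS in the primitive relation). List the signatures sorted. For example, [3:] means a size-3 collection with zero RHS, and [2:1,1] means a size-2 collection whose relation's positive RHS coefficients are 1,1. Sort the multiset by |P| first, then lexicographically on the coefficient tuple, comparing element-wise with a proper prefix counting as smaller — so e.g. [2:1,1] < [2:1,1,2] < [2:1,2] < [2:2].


Σ has 14 primitive collections:

  P={0,4}:  v_{0} + v_{4} = 0  →  sig = [2:]
  P={1,2}:  v_{1} + v_{2} = 0  →  sig = [2:]
  P={0,1}:  v_{0} + v_{1} = v_{3}  →  sig = [2:1]
  P={0,6}:  v_{0} + v_{6} = v_{1}  →  sig = [2:1]
  P={1,3}:  v_{1} + v_{3} = v_{5}  →  sig = [2:1]
  P={1,4}:  v_{1} + v_{4} = v_{6}  →  sig = [2:1]
  P={2,3}:  v_{2} + v_{3} = v_{0}  →  sig = [2:1]
  P={2,5}:  v_{2} + v_{5} = v_{3}  →  sig = [2:1]
  P={2,6}:  v_{2} + v_{6} = v_{4}  →  sig = [2:1]
  P={3,4}:  v_{3} + v_{4} = v_{1}  →  sig = [2:1]
  P={0,5}:  v_{0} + v_{5} = 2·v_{3}  →  sig = [2:2]
  P={3,6}:  v_{3} + v_{6} = 2·v_{1}  →  sig = [2:2]
  P={4,5}:  v_{4} + v_{5} = 2·v_{1}  →  sig = [2:2]
  P={5,6}:  v_{5} + v_{6} = 3·v_{1}  →  sig = [2:3]

Hence PRS(X_Σ) =
{ [2:] ×2,  [2:1] ×8,  [2:2] ×3,  [2:3] }


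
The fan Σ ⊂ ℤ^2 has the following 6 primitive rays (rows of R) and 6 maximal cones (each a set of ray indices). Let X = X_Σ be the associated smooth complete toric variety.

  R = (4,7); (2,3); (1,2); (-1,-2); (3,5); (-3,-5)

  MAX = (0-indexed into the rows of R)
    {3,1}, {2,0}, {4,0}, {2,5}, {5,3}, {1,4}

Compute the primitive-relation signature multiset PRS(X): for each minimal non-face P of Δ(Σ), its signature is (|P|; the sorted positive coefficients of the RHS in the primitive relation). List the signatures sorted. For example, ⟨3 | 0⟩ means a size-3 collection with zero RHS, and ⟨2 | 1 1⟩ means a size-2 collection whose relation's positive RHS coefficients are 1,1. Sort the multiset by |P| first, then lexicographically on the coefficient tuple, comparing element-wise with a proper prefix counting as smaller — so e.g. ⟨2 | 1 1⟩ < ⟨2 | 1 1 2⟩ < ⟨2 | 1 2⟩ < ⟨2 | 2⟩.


Σ has 9 primitive collections:

  • {2,3}:  v_{2} + v_{3} = 0 ; sig = ⟨2 | 0⟩
  • {4,5}:  v_{4} + v_{5} = 0 ; sig = ⟨2 | 0⟩
  • {0,3}:  v_{0} + v_{3} = v_{4} ; sig = ⟨2 | 1⟩
  • {0,5}:  v_{0} + v_{5} = v_{2} ; sig = ⟨2 | 1⟩
  • {1,2}:  v_{1} + v_{2} = v_{4} ; sig = ⟨2 | 1⟩
  • {1,5}:  v_{1} + v_{5} = v_{3} ; sig = ⟨2 | 1⟩
  • {2,4}:  v_{2} + v_{4} = v_{0} ; sig = ⟨2 | 1⟩
  • {3,4}:  v_{3} + v_{4} = v_{1} ; sig = ⟨2 | 1⟩
  • {0,1}:  v_{0} + v_{1} = 2·v_{4} ; sig = ⟨2 | 2⟩

Hence PRS(X_Σ) =
[⟨2 | 0⟩, ⟨2 | 0⟩, ⟨2 | 1⟩, ⟨2 | 1⟩, ⟨2 | 1⟩, ⟨2 | 1⟩, ⟨2 | 1⟩, ⟨2 | 1⟩, ⟨2 | 2⟩]


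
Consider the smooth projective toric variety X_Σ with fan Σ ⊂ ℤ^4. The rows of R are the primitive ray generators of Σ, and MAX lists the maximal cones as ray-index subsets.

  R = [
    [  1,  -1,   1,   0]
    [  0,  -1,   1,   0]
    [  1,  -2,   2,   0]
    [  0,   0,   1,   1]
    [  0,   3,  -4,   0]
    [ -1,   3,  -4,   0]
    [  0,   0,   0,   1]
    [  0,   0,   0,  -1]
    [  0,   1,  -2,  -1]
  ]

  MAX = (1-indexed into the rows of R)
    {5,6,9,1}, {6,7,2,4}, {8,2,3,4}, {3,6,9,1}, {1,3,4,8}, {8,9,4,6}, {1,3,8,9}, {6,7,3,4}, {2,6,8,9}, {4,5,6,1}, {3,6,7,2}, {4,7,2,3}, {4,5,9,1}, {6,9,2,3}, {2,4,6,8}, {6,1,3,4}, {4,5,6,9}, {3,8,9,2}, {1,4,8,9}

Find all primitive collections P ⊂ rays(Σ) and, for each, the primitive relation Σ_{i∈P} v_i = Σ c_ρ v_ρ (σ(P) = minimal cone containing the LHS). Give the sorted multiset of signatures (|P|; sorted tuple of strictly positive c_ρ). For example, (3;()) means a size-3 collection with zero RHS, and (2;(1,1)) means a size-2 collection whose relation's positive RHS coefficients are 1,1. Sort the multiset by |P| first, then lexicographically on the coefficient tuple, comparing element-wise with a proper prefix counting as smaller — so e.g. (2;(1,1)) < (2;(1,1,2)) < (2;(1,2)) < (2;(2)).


14 minimal non-faces of Δ(Σ) (on 9 rays):

  • {7,8}:  v_{7} + v_{8} = 0  →  sig = (2;())
  • {1,2}:  v_{1} + v_{2} = v_{3}  →  sig = (2;(1))
  • {2,5}:  v_{2} + v_{5} = v_{1} + v_{6}  →  sig = (2;(1,1))
  • {7,9}:  v_{7} + v_{9} = v_{3} + v_{6}  →  sig = (2;(1,1))
  • {5,7}:  v_{5} + v_{7} = v_{1} + v_{3} + v_{4} + 2·v_{6}  →  sig = (2;(1,1,1,2))
  • {1,7}:  v_{1} + v_{7} = 2·v_{3} + v_{4} + v_{6}  →  sig = (2;(1,1,2))
  • {3,5}:  v_{3} + v_{5} = 2·v_{1} + v_{6}  →  sig = (2;(1,2))
  • {5,8}:  v_{5} + v_{8} = 2·v_{4} + 3·v_{9}  →  sig = (2;(2,3))
  • {2,4,9}:  v_{2} + v_{4} + v_{9} = 0  →  sig = (3;())
  • {3,4,9}:  v_{3} + v_{4} + v_{9} = v_{1}  →  sig = (3;(1))
  • {3,6,8}:  v_{3} + v_{6} + v_{8} = v_{9}  →  sig = (3;(1))
  • {1,6,8}:  v_{1} + v_{6} + v_{8} = v_{4} + 2·v_{9}  →  sig = (3;(1,2))
  • {1,4,6,9}:  v_{1} + v_{4} + v_{6} + v_{9} = v_{5}  →  sig = (4;(1))
  • {2,3,4,6}:  v_{2} + v_{3} + v_{4} + v_{6} = v_{7}  →  sig = (4;(1))

Hence PRS(X_Σ) =
[(2;()), (2;(1)), (2;(1,1)), (2;(1,1)), (2;(1,1,1,2)), (2;(1,1,2)), (2;(1,2)), (2;(2,3)), (3;()), (3;(1)), (3;(1)), (3;(1,2)), (4;(1)), (4;(1))]


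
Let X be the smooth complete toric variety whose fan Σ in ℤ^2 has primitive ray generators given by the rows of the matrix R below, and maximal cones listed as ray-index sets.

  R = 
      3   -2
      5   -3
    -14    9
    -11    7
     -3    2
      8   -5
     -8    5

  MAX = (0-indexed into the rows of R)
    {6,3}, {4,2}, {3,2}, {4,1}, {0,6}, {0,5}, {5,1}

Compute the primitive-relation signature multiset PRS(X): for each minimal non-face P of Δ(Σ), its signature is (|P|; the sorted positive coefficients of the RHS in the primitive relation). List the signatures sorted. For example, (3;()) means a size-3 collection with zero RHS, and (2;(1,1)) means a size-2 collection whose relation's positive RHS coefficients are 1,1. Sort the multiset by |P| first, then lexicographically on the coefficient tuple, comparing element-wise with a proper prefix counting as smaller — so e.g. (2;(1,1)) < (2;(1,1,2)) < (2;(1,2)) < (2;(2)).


14 minimal non-faces of Δ(Σ) (on 7 rays):

  P = {0,4}:  v_{0} + v_{4} = 0 ; sig = (2;())
  P = {5,6}:  v_{5} + v_{6} = 0 ; sig = (2;())
  P = {0,1}:  v_{0} + v_{1} = v_{5} ; sig = (2;(1))
  P = {0,2}:  v_{0} + v_{2} = v_{3} ; sig = (2;(1))
  P = {0,3}:  v_{0} + v_{3} = v_{6} ; sig = (2;(1))
  P = {1,6}:  v_{1} + v_{6} = v_{4} ; sig = (2;(1))
  P = {3,4}:  v_{3} + v_{4} = v_{2} ; sig = (2;(1))
  P = {3,5}:  v_{3} + v_{5} = v_{4} ; sig = (2;(1))
  P = {4,5}:  v_{4} + v_{5} = v_{1} ; sig = (2;(1))
  P = {4,6}:  v_{4} + v_{6} = v_{3} ; sig = (2;(1))
  P = {1,3}:  v_{1} + v_{3} = 2·v_{4} ; sig = (2;(2))
  P = {2,5}:  v_{2} + v_{5} = 2·v_{4} ; sig = (2;(2))
  P = {2,6}:  v_{2} + v_{6} = 2·v_{3} ; sig = (2;(2))
  P = {1,2}:  v_{1} + v_{2} = 3·v_{4} ; sig = (2;(3))

so the primitive-relation signature multiset is
    |P|=2: 14 collections, coeffs (), (), (1), (1), (1), (1), (1), (1), (1), (1), (2), (2), (2), (3)


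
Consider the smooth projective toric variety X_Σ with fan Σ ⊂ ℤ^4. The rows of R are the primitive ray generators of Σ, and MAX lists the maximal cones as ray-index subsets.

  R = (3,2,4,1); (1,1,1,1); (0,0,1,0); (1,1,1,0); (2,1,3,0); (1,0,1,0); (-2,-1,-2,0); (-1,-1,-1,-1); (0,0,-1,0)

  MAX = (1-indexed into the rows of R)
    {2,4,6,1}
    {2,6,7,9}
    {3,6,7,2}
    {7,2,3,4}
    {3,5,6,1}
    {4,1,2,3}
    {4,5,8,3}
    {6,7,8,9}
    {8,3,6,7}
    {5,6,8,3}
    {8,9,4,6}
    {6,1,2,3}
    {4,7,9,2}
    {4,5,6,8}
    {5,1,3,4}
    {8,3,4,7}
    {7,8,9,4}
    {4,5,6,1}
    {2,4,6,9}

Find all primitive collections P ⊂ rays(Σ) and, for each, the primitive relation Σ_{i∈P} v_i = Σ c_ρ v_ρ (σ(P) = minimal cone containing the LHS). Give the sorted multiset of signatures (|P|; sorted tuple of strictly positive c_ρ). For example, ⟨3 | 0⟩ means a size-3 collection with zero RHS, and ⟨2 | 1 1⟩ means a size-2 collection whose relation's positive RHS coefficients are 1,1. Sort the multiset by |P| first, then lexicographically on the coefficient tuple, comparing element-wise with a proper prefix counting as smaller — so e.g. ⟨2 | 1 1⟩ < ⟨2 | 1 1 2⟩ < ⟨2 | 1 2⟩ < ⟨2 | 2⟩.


Minimal non-faces — 10 found among 9 rays, 19 max cones:

  • {2,8}:  v_{2} + v_{8} = 0  ⟹  sig = ⟨2 | 0⟩
  • {3,9}:  v_{3} + v_{9} = 0  ⟹  sig = ⟨2 | 0⟩
  • {1,8}:  v_{1} + v_{8} = v_{5}  ⟹  sig = ⟨2 | 1⟩
  • {2,5}:  v_{2} + v_{5} = v_{1}  ⟹  sig = ⟨2 | 1⟩
  • {5,7}:  v_{5} + v_{7} = v_{3}  ⟹  sig = ⟨2 | 1⟩
  • {1,7}:  v_{1} + v_{7} = v_{2} + v_{3}  ⟹  sig = ⟨2 | 1 1⟩
  • {5,9}:  v_{5} + v_{9} = v_{4} + v_{6}  ⟹  sig = ⟨2 | 1 1⟩
  • {1,9}:  v_{1} + v_{9} = v_{2} + v_{4} + v_{6}  ⟹  sig = ⟨2 | 1 1 1⟩
  • {4,6,7}:  v_{4} + v_{6} + v_{7} = 0  ⟹  sig = ⟨3 | 0⟩
  • {3,4,6}:  v_{3} + v_{4} + v_{6} = v_{5}  ⟹  sig = ⟨3 | 1⟩

Signatures (|P|; sorted positive RHS coefficients), sorted:
    ⟨2 | 0⟩
    ⟨2 | 0⟩
    ⟨2 | 1⟩
    ⟨2 | 1⟩
    ⟨2 | 1⟩
    ⟨2 | 1 1⟩
    ⟨2 | 1 1⟩
    ⟨2 | 1 1 1⟩
    ⟨3 | 0⟩
    ⟨3 | 1⟩


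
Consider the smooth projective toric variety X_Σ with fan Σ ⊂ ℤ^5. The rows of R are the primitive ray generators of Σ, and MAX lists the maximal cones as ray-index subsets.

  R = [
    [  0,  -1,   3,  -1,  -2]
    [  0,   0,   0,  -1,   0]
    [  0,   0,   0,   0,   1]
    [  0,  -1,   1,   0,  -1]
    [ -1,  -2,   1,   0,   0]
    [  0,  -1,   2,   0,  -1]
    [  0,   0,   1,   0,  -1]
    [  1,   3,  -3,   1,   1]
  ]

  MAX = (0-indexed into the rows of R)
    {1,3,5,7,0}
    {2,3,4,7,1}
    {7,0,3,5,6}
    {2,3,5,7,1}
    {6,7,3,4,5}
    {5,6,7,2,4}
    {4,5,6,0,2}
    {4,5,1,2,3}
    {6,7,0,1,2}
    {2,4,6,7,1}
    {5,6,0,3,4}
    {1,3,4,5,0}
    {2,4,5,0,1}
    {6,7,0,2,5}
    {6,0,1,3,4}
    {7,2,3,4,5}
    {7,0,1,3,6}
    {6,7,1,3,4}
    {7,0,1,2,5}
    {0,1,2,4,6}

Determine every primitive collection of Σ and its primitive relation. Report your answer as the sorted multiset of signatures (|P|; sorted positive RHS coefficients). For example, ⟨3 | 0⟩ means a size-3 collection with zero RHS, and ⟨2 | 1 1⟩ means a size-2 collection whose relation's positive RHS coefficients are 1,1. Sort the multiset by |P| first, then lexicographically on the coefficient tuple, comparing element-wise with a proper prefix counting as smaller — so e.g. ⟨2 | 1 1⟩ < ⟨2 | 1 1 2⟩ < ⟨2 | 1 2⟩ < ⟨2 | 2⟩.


5 collections generate NE(X_Σ); each relation:

  P = {0,4,7}:  v_{0} + v_{4} + v_{7} = v_{6}  ⇒ sig = ⟨3 | 1⟩
  P = {1,5,6}:  v_{1} + v_{5} + v_{6} = v_{0}  ⇒ sig = ⟨3 | 1⟩
  P = {2,3,6}:  v_{2} + v_{3} + v_{6} = v_{5}  ⇒ sig = ⟨3 | 1⟩
  P = {0,2,3}:  v_{0} + v_{2} + v_{3} = v_{1} + 2·v_{5}  ⇒ sig = ⟨3 | 1 2⟩
  P = {1,4,5,7}:  v_{1} + v_{4} + v_{5} + v_{7} = 0  ⇒ sig = ⟨4 | 0⟩

Signatures (|P|; sorted positive RHS coefficients), sorted:
{ ⟨3 | 1⟩ ×3,  ⟨3 | 1 2⟩,  ⟨4 | 0⟩ }


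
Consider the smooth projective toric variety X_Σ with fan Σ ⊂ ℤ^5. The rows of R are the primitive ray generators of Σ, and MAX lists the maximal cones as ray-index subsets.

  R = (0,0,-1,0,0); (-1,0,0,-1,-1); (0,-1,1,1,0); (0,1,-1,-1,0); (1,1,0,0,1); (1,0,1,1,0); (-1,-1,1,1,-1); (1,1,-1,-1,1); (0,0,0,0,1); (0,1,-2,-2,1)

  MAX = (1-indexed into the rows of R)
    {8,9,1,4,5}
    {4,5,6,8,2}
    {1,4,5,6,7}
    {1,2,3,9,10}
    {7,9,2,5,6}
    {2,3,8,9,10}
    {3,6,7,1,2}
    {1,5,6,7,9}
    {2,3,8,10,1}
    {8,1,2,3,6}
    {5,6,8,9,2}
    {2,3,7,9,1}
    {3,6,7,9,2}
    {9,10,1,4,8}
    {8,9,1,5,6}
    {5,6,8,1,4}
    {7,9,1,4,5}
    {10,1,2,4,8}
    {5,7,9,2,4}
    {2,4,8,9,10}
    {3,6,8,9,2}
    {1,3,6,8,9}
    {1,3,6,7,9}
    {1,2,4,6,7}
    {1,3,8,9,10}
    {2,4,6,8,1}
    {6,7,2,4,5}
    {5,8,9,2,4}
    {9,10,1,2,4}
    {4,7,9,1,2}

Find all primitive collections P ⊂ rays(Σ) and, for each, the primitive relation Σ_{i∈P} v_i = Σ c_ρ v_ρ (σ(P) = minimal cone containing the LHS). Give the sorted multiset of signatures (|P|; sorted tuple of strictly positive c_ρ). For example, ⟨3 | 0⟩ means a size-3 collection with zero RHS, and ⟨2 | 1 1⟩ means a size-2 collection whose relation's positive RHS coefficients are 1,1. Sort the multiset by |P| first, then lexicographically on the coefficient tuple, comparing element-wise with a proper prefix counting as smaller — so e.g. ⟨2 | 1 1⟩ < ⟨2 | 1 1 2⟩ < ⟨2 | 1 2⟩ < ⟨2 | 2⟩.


|primitive collections| = 10. Relations:

  P = {3,4}:  v_{3} + v_{4} = 0 — sig = ⟨2 | 0⟩
  P = {7,8}:  v_{7} + v_{8} = 0 — sig = ⟨2 | 0⟩
  P = {6,10}:  v_{6} + v_{10} = v_{8} — sig = ⟨2 | 1⟩
  P = {3,5}:  v_{3} + v_{5} = v_{6} + v_{9} — sig = ⟨2 | 1 1⟩
  P = {5,10}:  v_{5} + v_{10} = v_{4} + v_{8} + v_{9} — sig = ⟨2 | 1 1 1⟩
  P = {7,10}:  v_{7} + v_{10} = v_{1} + v_{2} + v_{9} — sig = ⟨2 | 1 1 1⟩
  P = {1,2,5}:  v_{1} + v_{2} + v_{5} = v_{4} — sig = ⟨3 | 1⟩
  P = {4,6,9}:  v_{4} + v_{6} + v_{9} = v_{5} — sig = ⟨3 | 1⟩
  P = {1,2,6,9}:  v_{1} + v_{2} + v_{6} + v_{9} = 0 — sig = ⟨4 | 0⟩
  P = {1,2,8,9}:  v_{1} + v_{2} + v_{8} + v_{9} = v_{10} — sig = ⟨4 | 1⟩

Sorted signature multiset PRS(X):
    |P|=2: 6 collections, coeffs (), (), (1), (1,1), (1,1,1), (1,1,1)
    |P|=3: 2 collections, coeffs (1), (1)
    |P|=4: 2 collections, coeffs (), (1)


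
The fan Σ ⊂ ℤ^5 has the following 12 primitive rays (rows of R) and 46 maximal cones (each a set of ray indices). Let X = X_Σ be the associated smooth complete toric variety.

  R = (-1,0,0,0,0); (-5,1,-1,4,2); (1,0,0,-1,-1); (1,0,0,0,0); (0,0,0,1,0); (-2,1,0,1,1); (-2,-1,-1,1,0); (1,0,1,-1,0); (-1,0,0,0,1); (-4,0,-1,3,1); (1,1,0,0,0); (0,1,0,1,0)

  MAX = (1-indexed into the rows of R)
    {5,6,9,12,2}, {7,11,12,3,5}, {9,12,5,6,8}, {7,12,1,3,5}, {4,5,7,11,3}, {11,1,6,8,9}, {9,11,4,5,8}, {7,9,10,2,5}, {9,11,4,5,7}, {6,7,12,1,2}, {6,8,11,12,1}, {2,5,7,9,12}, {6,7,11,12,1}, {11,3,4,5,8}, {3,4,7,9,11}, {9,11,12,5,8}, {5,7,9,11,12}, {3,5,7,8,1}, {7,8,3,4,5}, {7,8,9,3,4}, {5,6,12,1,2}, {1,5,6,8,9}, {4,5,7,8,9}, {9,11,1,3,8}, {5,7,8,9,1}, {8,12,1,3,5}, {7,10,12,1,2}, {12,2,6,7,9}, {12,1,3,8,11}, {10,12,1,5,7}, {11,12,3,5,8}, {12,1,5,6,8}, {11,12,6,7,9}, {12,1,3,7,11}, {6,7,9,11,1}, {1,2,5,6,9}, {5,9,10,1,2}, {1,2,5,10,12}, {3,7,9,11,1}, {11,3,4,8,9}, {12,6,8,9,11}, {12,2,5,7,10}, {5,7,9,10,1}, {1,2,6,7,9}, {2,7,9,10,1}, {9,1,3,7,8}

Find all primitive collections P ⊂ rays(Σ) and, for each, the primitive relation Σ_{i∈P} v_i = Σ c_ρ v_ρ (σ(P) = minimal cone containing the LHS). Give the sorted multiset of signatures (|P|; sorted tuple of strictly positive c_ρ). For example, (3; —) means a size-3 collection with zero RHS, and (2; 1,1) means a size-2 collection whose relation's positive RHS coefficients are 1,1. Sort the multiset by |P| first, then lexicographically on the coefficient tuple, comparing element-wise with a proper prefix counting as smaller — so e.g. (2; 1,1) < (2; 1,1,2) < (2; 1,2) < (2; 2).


The 24 primitive collections of Σ (r=12, n=5):

  {1,4}:  v_{1} + v_{4} = 0  so sig = (2; —)
  {4,6}:  v_{4} + v_{6} = v_{9} + v_{12}  so sig = (2; 1,1)
  {4,12}:  v_{4} + v_{12} = v_{5} + v_{11}  so sig = (2; 1,1)
  {6,10}:  v_{6} + v_{10} = v_{1} + v_{2}  so sig = (2; 1,1)
  {2,3}:  v_{2} + v_{3} = v_{6} + v_{7} + v_{12}  so sig = (2; 1,1,1)
  {3,10}:  v_{3} + v_{10} = v_{1} + v_{7} + v_{12}  so sig = (2; 1,1,1)
  {4,10}:  v_{4} + v_{10} = v_{5} + v_{7} + v_{9} + v_{12}  so sig = (2; 1,1,1,1)
  {2,8}:  v_{2} + v_{8} = v_{1} + 2·v_{5} + v_{6} + v_{9}  so sig = (2; 1,1,1,2)
  {10,11}:  v_{10} + v_{11} = v_{7} + v_{9} + 2·v_{12}  so sig = (2; 1,1,2)
  {2,4}:  v_{2} + v_{4} = v_{5} + v_{7} + 2·v_{9} + 2·v_{12}  so sig = (2; 1,1,2,2)
  {3,6}:  v_{3} + v_{6} = 2·v_{1} + v_{11}  so sig = (2; 1,2)
  {8,10}:  v_{8} + v_{10} = 2·v_{1} + 2·v_{5} + v_{9}  so sig = (2; 1,2,2)
  {2,11}:  v_{2} + v_{11} = v_{7} + 2·v_{9} + 3·v_{12}  so sig = (2; 1,2,3)
  {3,5,9}:  v_{3} + v_{5} + v_{9} = 0  so sig = (3; —)
  {7,8,11}:  v_{7} + v_{8} + v_{11} = 0  so sig = (3; —)
  {1,5,11}:  v_{1} + v_{5} + v_{11} = v_{12}  so sig = (3; 1)
  {1,9,12}:  v_{1} + v_{9} + v_{12} = v_{6}  so sig = (3; 1)
  {5,6,7}:  v_{5} + v_{6} + v_{7} = v_{10}  so sig = (3; 1)
  {9,10,12}:  v_{9} + v_{10} + v_{12} = v_{2}  so sig = (3; 1)
  {3,9,12}:  v_{3} + v_{9} + v_{12} = v_{1} + v_{11}  so sig = (3; 1,1)
  {7,8,12}:  v_{7} + v_{8} + v_{12} = v_{1} + v_{5}  so sig = (3; 1,1)
  {6,7,8}:  v_{6} + v_{7} + v_{8} = 2·v_{1} + v_{5} + v_{9}  so sig = (3; 1,1,2)
  {5,6,11}:  v_{5} + v_{6} + v_{11} = v_{9} + 2·v_{12}  so sig = (3; 1,2)
  {1,2,5,7}:  v_{1} + v_{2} + v_{5} + v_{7} = 2·v_{10}  so sig = (4; 2)

Signatures (|P|; sorted positive RHS coefficients), sorted:
[(2; —), (2; 1,1), (2; 1,1), (2; 1,1), (2; 1,1,1), (2; 1,1,1), (2; 1,1,1,1), (2; 1,1,1,2), (2; 1,1,2), (2; 1,1,2,2), (2; 1,2), (2; 1,2,2), (2; 1,2,3), (3; —), (3; —), (3; 1), (3; 1), (3; 1), (3; 1), (3; 1,1), (3; 1,1), (3; 1,1,2), (3; 1,2), (4; 2)]
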